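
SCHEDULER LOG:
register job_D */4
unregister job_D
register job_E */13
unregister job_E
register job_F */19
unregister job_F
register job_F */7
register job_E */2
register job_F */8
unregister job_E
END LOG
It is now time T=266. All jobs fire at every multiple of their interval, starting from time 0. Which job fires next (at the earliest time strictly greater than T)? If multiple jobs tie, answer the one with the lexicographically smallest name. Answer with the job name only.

Op 1: register job_D */4 -> active={job_D:*/4}
Op 2: unregister job_D -> active={}
Op 3: register job_E */13 -> active={job_E:*/13}
Op 4: unregister job_E -> active={}
Op 5: register job_F */19 -> active={job_F:*/19}
Op 6: unregister job_F -> active={}
Op 7: register job_F */7 -> active={job_F:*/7}
Op 8: register job_E */2 -> active={job_E:*/2, job_F:*/7}
Op 9: register job_F */8 -> active={job_E:*/2, job_F:*/8}
Op 10: unregister job_E -> active={job_F:*/8}
  job_F: interval 8, next fire after T=266 is 272
Earliest = 272, winner (lex tiebreak) = job_F

Answer: job_F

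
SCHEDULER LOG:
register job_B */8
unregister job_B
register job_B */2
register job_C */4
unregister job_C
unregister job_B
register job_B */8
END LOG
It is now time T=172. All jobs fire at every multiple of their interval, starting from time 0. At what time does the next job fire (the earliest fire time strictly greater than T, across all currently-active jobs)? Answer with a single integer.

Answer: 176

Derivation:
Op 1: register job_B */8 -> active={job_B:*/8}
Op 2: unregister job_B -> active={}
Op 3: register job_B */2 -> active={job_B:*/2}
Op 4: register job_C */4 -> active={job_B:*/2, job_C:*/4}
Op 5: unregister job_C -> active={job_B:*/2}
Op 6: unregister job_B -> active={}
Op 7: register job_B */8 -> active={job_B:*/8}
  job_B: interval 8, next fire after T=172 is 176
Earliest fire time = 176 (job job_B)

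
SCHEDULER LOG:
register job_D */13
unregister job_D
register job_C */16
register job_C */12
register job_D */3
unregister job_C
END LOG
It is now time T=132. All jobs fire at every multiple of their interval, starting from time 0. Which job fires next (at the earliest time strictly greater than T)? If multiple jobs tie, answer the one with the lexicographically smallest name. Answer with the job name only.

Op 1: register job_D */13 -> active={job_D:*/13}
Op 2: unregister job_D -> active={}
Op 3: register job_C */16 -> active={job_C:*/16}
Op 4: register job_C */12 -> active={job_C:*/12}
Op 5: register job_D */3 -> active={job_C:*/12, job_D:*/3}
Op 6: unregister job_C -> active={job_D:*/3}
  job_D: interval 3, next fire after T=132 is 135
Earliest = 135, winner (lex tiebreak) = job_D

Answer: job_D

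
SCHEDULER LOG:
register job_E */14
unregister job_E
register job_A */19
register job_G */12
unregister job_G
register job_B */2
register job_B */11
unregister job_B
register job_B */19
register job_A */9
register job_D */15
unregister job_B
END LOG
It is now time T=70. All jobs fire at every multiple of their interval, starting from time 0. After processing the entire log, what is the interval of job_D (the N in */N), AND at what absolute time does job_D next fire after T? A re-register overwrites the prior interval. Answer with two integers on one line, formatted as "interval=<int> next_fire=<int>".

Answer: interval=15 next_fire=75

Derivation:
Op 1: register job_E */14 -> active={job_E:*/14}
Op 2: unregister job_E -> active={}
Op 3: register job_A */19 -> active={job_A:*/19}
Op 4: register job_G */12 -> active={job_A:*/19, job_G:*/12}
Op 5: unregister job_G -> active={job_A:*/19}
Op 6: register job_B */2 -> active={job_A:*/19, job_B:*/2}
Op 7: register job_B */11 -> active={job_A:*/19, job_B:*/11}
Op 8: unregister job_B -> active={job_A:*/19}
Op 9: register job_B */19 -> active={job_A:*/19, job_B:*/19}
Op 10: register job_A */9 -> active={job_A:*/9, job_B:*/19}
Op 11: register job_D */15 -> active={job_A:*/9, job_B:*/19, job_D:*/15}
Op 12: unregister job_B -> active={job_A:*/9, job_D:*/15}
Final interval of job_D = 15
Next fire of job_D after T=70: (70//15+1)*15 = 75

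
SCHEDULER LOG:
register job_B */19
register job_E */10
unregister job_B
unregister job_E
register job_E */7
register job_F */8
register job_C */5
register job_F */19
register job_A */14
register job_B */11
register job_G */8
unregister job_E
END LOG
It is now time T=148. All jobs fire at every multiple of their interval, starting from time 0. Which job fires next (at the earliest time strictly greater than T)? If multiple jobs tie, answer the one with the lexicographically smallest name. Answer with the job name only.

Answer: job_C

Derivation:
Op 1: register job_B */19 -> active={job_B:*/19}
Op 2: register job_E */10 -> active={job_B:*/19, job_E:*/10}
Op 3: unregister job_B -> active={job_E:*/10}
Op 4: unregister job_E -> active={}
Op 5: register job_E */7 -> active={job_E:*/7}
Op 6: register job_F */8 -> active={job_E:*/7, job_F:*/8}
Op 7: register job_C */5 -> active={job_C:*/5, job_E:*/7, job_F:*/8}
Op 8: register job_F */19 -> active={job_C:*/5, job_E:*/7, job_F:*/19}
Op 9: register job_A */14 -> active={job_A:*/14, job_C:*/5, job_E:*/7, job_F:*/19}
Op 10: register job_B */11 -> active={job_A:*/14, job_B:*/11, job_C:*/5, job_E:*/7, job_F:*/19}
Op 11: register job_G */8 -> active={job_A:*/14, job_B:*/11, job_C:*/5, job_E:*/7, job_F:*/19, job_G:*/8}
Op 12: unregister job_E -> active={job_A:*/14, job_B:*/11, job_C:*/5, job_F:*/19, job_G:*/8}
  job_A: interval 14, next fire after T=148 is 154
  job_B: interval 11, next fire after T=148 is 154
  job_C: interval 5, next fire after T=148 is 150
  job_F: interval 19, next fire after T=148 is 152
  job_G: interval 8, next fire after T=148 is 152
Earliest = 150, winner (lex tiebreak) = job_C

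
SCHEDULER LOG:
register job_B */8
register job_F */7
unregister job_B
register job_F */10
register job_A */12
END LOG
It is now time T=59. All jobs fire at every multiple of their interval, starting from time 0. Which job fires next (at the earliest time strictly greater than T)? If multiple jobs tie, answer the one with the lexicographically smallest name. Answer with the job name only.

Op 1: register job_B */8 -> active={job_B:*/8}
Op 2: register job_F */7 -> active={job_B:*/8, job_F:*/7}
Op 3: unregister job_B -> active={job_F:*/7}
Op 4: register job_F */10 -> active={job_F:*/10}
Op 5: register job_A */12 -> active={job_A:*/12, job_F:*/10}
  job_A: interval 12, next fire after T=59 is 60
  job_F: interval 10, next fire after T=59 is 60
Earliest = 60, winner (lex tiebreak) = job_A

Answer: job_A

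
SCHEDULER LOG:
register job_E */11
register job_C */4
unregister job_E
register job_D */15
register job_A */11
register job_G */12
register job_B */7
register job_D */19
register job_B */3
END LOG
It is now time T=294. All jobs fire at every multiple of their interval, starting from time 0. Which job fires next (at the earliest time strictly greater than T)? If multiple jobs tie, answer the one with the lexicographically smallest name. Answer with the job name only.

Answer: job_C

Derivation:
Op 1: register job_E */11 -> active={job_E:*/11}
Op 2: register job_C */4 -> active={job_C:*/4, job_E:*/11}
Op 3: unregister job_E -> active={job_C:*/4}
Op 4: register job_D */15 -> active={job_C:*/4, job_D:*/15}
Op 5: register job_A */11 -> active={job_A:*/11, job_C:*/4, job_D:*/15}
Op 6: register job_G */12 -> active={job_A:*/11, job_C:*/4, job_D:*/15, job_G:*/12}
Op 7: register job_B */7 -> active={job_A:*/11, job_B:*/7, job_C:*/4, job_D:*/15, job_G:*/12}
Op 8: register job_D */19 -> active={job_A:*/11, job_B:*/7, job_C:*/4, job_D:*/19, job_G:*/12}
Op 9: register job_B */3 -> active={job_A:*/11, job_B:*/3, job_C:*/4, job_D:*/19, job_G:*/12}
  job_A: interval 11, next fire after T=294 is 297
  job_B: interval 3, next fire after T=294 is 297
  job_C: interval 4, next fire after T=294 is 296
  job_D: interval 19, next fire after T=294 is 304
  job_G: interval 12, next fire after T=294 is 300
Earliest = 296, winner (lex tiebreak) = job_C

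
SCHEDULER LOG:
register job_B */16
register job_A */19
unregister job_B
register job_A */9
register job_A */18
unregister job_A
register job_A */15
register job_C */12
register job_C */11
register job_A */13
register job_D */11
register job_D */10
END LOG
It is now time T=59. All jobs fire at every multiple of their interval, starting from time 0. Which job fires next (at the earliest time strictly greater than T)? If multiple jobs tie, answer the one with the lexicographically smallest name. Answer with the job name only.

Answer: job_D

Derivation:
Op 1: register job_B */16 -> active={job_B:*/16}
Op 2: register job_A */19 -> active={job_A:*/19, job_B:*/16}
Op 3: unregister job_B -> active={job_A:*/19}
Op 4: register job_A */9 -> active={job_A:*/9}
Op 5: register job_A */18 -> active={job_A:*/18}
Op 6: unregister job_A -> active={}
Op 7: register job_A */15 -> active={job_A:*/15}
Op 8: register job_C */12 -> active={job_A:*/15, job_C:*/12}
Op 9: register job_C */11 -> active={job_A:*/15, job_C:*/11}
Op 10: register job_A */13 -> active={job_A:*/13, job_C:*/11}
Op 11: register job_D */11 -> active={job_A:*/13, job_C:*/11, job_D:*/11}
Op 12: register job_D */10 -> active={job_A:*/13, job_C:*/11, job_D:*/10}
  job_A: interval 13, next fire after T=59 is 65
  job_C: interval 11, next fire after T=59 is 66
  job_D: interval 10, next fire after T=59 is 60
Earliest = 60, winner (lex tiebreak) = job_D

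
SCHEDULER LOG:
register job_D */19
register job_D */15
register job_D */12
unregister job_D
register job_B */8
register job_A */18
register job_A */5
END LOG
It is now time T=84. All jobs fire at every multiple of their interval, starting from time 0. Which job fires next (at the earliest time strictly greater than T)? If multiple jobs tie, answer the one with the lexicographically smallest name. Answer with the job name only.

Op 1: register job_D */19 -> active={job_D:*/19}
Op 2: register job_D */15 -> active={job_D:*/15}
Op 3: register job_D */12 -> active={job_D:*/12}
Op 4: unregister job_D -> active={}
Op 5: register job_B */8 -> active={job_B:*/8}
Op 6: register job_A */18 -> active={job_A:*/18, job_B:*/8}
Op 7: register job_A */5 -> active={job_A:*/5, job_B:*/8}
  job_A: interval 5, next fire after T=84 is 85
  job_B: interval 8, next fire after T=84 is 88
Earliest = 85, winner (lex tiebreak) = job_A

Answer: job_A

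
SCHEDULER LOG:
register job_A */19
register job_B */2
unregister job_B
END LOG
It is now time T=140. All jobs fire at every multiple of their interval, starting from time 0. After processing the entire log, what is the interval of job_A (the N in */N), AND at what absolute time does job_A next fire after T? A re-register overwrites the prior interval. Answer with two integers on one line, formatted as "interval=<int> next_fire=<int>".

Op 1: register job_A */19 -> active={job_A:*/19}
Op 2: register job_B */2 -> active={job_A:*/19, job_B:*/2}
Op 3: unregister job_B -> active={job_A:*/19}
Final interval of job_A = 19
Next fire of job_A after T=140: (140//19+1)*19 = 152

Answer: interval=19 next_fire=152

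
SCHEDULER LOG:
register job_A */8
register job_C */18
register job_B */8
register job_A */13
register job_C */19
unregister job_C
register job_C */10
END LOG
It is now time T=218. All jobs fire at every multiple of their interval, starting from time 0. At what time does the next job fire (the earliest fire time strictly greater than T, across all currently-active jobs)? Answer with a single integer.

Op 1: register job_A */8 -> active={job_A:*/8}
Op 2: register job_C */18 -> active={job_A:*/8, job_C:*/18}
Op 3: register job_B */8 -> active={job_A:*/8, job_B:*/8, job_C:*/18}
Op 4: register job_A */13 -> active={job_A:*/13, job_B:*/8, job_C:*/18}
Op 5: register job_C */19 -> active={job_A:*/13, job_B:*/8, job_C:*/19}
Op 6: unregister job_C -> active={job_A:*/13, job_B:*/8}
Op 7: register job_C */10 -> active={job_A:*/13, job_B:*/8, job_C:*/10}
  job_A: interval 13, next fire after T=218 is 221
  job_B: interval 8, next fire after T=218 is 224
  job_C: interval 10, next fire after T=218 is 220
Earliest fire time = 220 (job job_C)

Answer: 220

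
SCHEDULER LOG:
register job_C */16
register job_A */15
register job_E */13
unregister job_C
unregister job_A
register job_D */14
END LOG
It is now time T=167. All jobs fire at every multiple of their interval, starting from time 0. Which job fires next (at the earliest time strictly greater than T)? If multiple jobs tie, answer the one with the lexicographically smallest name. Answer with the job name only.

Answer: job_D

Derivation:
Op 1: register job_C */16 -> active={job_C:*/16}
Op 2: register job_A */15 -> active={job_A:*/15, job_C:*/16}
Op 3: register job_E */13 -> active={job_A:*/15, job_C:*/16, job_E:*/13}
Op 4: unregister job_C -> active={job_A:*/15, job_E:*/13}
Op 5: unregister job_A -> active={job_E:*/13}
Op 6: register job_D */14 -> active={job_D:*/14, job_E:*/13}
  job_D: interval 14, next fire after T=167 is 168
  job_E: interval 13, next fire after T=167 is 169
Earliest = 168, winner (lex tiebreak) = job_D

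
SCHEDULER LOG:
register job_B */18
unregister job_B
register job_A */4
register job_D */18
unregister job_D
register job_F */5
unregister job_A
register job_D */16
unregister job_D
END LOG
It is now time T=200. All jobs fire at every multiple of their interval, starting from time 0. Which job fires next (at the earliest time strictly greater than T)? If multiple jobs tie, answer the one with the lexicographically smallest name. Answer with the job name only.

Op 1: register job_B */18 -> active={job_B:*/18}
Op 2: unregister job_B -> active={}
Op 3: register job_A */4 -> active={job_A:*/4}
Op 4: register job_D */18 -> active={job_A:*/4, job_D:*/18}
Op 5: unregister job_D -> active={job_A:*/4}
Op 6: register job_F */5 -> active={job_A:*/4, job_F:*/5}
Op 7: unregister job_A -> active={job_F:*/5}
Op 8: register job_D */16 -> active={job_D:*/16, job_F:*/5}
Op 9: unregister job_D -> active={job_F:*/5}
  job_F: interval 5, next fire after T=200 is 205
Earliest = 205, winner (lex tiebreak) = job_F

Answer: job_F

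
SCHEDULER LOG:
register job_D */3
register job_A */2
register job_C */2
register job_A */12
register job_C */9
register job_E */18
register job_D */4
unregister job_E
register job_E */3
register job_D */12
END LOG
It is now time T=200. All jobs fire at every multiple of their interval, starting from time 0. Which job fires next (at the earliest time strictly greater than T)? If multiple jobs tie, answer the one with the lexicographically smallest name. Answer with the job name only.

Answer: job_E

Derivation:
Op 1: register job_D */3 -> active={job_D:*/3}
Op 2: register job_A */2 -> active={job_A:*/2, job_D:*/3}
Op 3: register job_C */2 -> active={job_A:*/2, job_C:*/2, job_D:*/3}
Op 4: register job_A */12 -> active={job_A:*/12, job_C:*/2, job_D:*/3}
Op 5: register job_C */9 -> active={job_A:*/12, job_C:*/9, job_D:*/3}
Op 6: register job_E */18 -> active={job_A:*/12, job_C:*/9, job_D:*/3, job_E:*/18}
Op 7: register job_D */4 -> active={job_A:*/12, job_C:*/9, job_D:*/4, job_E:*/18}
Op 8: unregister job_E -> active={job_A:*/12, job_C:*/9, job_D:*/4}
Op 9: register job_E */3 -> active={job_A:*/12, job_C:*/9, job_D:*/4, job_E:*/3}
Op 10: register job_D */12 -> active={job_A:*/12, job_C:*/9, job_D:*/12, job_E:*/3}
  job_A: interval 12, next fire after T=200 is 204
  job_C: interval 9, next fire after T=200 is 207
  job_D: interval 12, next fire after T=200 is 204
  job_E: interval 3, next fire after T=200 is 201
Earliest = 201, winner (lex tiebreak) = job_E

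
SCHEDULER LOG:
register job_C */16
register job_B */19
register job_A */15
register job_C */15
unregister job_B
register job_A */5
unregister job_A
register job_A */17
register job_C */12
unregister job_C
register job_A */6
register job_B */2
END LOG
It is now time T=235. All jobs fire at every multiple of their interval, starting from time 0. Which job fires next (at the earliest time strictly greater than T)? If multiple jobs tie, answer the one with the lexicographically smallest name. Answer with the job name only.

Op 1: register job_C */16 -> active={job_C:*/16}
Op 2: register job_B */19 -> active={job_B:*/19, job_C:*/16}
Op 3: register job_A */15 -> active={job_A:*/15, job_B:*/19, job_C:*/16}
Op 4: register job_C */15 -> active={job_A:*/15, job_B:*/19, job_C:*/15}
Op 5: unregister job_B -> active={job_A:*/15, job_C:*/15}
Op 6: register job_A */5 -> active={job_A:*/5, job_C:*/15}
Op 7: unregister job_A -> active={job_C:*/15}
Op 8: register job_A */17 -> active={job_A:*/17, job_C:*/15}
Op 9: register job_C */12 -> active={job_A:*/17, job_C:*/12}
Op 10: unregister job_C -> active={job_A:*/17}
Op 11: register job_A */6 -> active={job_A:*/6}
Op 12: register job_B */2 -> active={job_A:*/6, job_B:*/2}
  job_A: interval 6, next fire after T=235 is 240
  job_B: interval 2, next fire after T=235 is 236
Earliest = 236, winner (lex tiebreak) = job_B

Answer: job_B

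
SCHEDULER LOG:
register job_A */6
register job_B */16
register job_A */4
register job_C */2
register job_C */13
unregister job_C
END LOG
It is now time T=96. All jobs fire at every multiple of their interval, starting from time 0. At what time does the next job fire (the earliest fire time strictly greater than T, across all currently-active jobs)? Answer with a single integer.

Op 1: register job_A */6 -> active={job_A:*/6}
Op 2: register job_B */16 -> active={job_A:*/6, job_B:*/16}
Op 3: register job_A */4 -> active={job_A:*/4, job_B:*/16}
Op 4: register job_C */2 -> active={job_A:*/4, job_B:*/16, job_C:*/2}
Op 5: register job_C */13 -> active={job_A:*/4, job_B:*/16, job_C:*/13}
Op 6: unregister job_C -> active={job_A:*/4, job_B:*/16}
  job_A: interval 4, next fire after T=96 is 100
  job_B: interval 16, next fire after T=96 is 112
Earliest fire time = 100 (job job_A)

Answer: 100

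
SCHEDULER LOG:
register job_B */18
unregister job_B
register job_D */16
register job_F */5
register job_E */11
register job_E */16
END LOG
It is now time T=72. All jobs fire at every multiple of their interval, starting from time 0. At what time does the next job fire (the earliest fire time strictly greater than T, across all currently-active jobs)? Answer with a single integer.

Op 1: register job_B */18 -> active={job_B:*/18}
Op 2: unregister job_B -> active={}
Op 3: register job_D */16 -> active={job_D:*/16}
Op 4: register job_F */5 -> active={job_D:*/16, job_F:*/5}
Op 5: register job_E */11 -> active={job_D:*/16, job_E:*/11, job_F:*/5}
Op 6: register job_E */16 -> active={job_D:*/16, job_E:*/16, job_F:*/5}
  job_D: interval 16, next fire after T=72 is 80
  job_E: interval 16, next fire after T=72 is 80
  job_F: interval 5, next fire after T=72 is 75
Earliest fire time = 75 (job job_F)

Answer: 75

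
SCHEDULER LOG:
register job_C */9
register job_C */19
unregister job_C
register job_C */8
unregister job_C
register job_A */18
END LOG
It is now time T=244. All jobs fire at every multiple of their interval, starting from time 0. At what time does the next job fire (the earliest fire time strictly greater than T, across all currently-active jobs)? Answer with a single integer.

Op 1: register job_C */9 -> active={job_C:*/9}
Op 2: register job_C */19 -> active={job_C:*/19}
Op 3: unregister job_C -> active={}
Op 4: register job_C */8 -> active={job_C:*/8}
Op 5: unregister job_C -> active={}
Op 6: register job_A */18 -> active={job_A:*/18}
  job_A: interval 18, next fire after T=244 is 252
Earliest fire time = 252 (job job_A)

Answer: 252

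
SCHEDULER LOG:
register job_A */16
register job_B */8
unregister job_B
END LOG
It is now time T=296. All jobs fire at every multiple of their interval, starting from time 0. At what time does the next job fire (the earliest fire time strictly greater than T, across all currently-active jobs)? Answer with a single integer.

Op 1: register job_A */16 -> active={job_A:*/16}
Op 2: register job_B */8 -> active={job_A:*/16, job_B:*/8}
Op 3: unregister job_B -> active={job_A:*/16}
  job_A: interval 16, next fire after T=296 is 304
Earliest fire time = 304 (job job_A)

Answer: 304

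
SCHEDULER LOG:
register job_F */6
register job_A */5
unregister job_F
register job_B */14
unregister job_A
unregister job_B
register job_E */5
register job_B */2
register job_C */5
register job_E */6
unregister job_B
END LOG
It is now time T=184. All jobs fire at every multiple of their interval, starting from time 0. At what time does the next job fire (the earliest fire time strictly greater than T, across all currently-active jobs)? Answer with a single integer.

Answer: 185

Derivation:
Op 1: register job_F */6 -> active={job_F:*/6}
Op 2: register job_A */5 -> active={job_A:*/5, job_F:*/6}
Op 3: unregister job_F -> active={job_A:*/5}
Op 4: register job_B */14 -> active={job_A:*/5, job_B:*/14}
Op 5: unregister job_A -> active={job_B:*/14}
Op 6: unregister job_B -> active={}
Op 7: register job_E */5 -> active={job_E:*/5}
Op 8: register job_B */2 -> active={job_B:*/2, job_E:*/5}
Op 9: register job_C */5 -> active={job_B:*/2, job_C:*/5, job_E:*/5}
Op 10: register job_E */6 -> active={job_B:*/2, job_C:*/5, job_E:*/6}
Op 11: unregister job_B -> active={job_C:*/5, job_E:*/6}
  job_C: interval 5, next fire after T=184 is 185
  job_E: interval 6, next fire after T=184 is 186
Earliest fire time = 185 (job job_C)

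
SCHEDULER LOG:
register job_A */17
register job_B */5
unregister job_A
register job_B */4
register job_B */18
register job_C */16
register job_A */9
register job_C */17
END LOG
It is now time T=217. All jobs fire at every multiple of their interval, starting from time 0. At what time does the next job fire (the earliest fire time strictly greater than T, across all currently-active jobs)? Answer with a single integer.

Answer: 221

Derivation:
Op 1: register job_A */17 -> active={job_A:*/17}
Op 2: register job_B */5 -> active={job_A:*/17, job_B:*/5}
Op 3: unregister job_A -> active={job_B:*/5}
Op 4: register job_B */4 -> active={job_B:*/4}
Op 5: register job_B */18 -> active={job_B:*/18}
Op 6: register job_C */16 -> active={job_B:*/18, job_C:*/16}
Op 7: register job_A */9 -> active={job_A:*/9, job_B:*/18, job_C:*/16}
Op 8: register job_C */17 -> active={job_A:*/9, job_B:*/18, job_C:*/17}
  job_A: interval 9, next fire after T=217 is 225
  job_B: interval 18, next fire after T=217 is 234
  job_C: interval 17, next fire after T=217 is 221
Earliest fire time = 221 (job job_C)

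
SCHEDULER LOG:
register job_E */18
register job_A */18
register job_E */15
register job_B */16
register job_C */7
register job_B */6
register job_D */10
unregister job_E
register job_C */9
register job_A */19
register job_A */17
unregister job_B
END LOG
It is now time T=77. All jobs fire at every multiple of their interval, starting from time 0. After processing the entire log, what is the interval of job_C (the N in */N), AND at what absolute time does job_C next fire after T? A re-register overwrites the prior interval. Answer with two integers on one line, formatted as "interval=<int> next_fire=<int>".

Answer: interval=9 next_fire=81

Derivation:
Op 1: register job_E */18 -> active={job_E:*/18}
Op 2: register job_A */18 -> active={job_A:*/18, job_E:*/18}
Op 3: register job_E */15 -> active={job_A:*/18, job_E:*/15}
Op 4: register job_B */16 -> active={job_A:*/18, job_B:*/16, job_E:*/15}
Op 5: register job_C */7 -> active={job_A:*/18, job_B:*/16, job_C:*/7, job_E:*/15}
Op 6: register job_B */6 -> active={job_A:*/18, job_B:*/6, job_C:*/7, job_E:*/15}
Op 7: register job_D */10 -> active={job_A:*/18, job_B:*/6, job_C:*/7, job_D:*/10, job_E:*/15}
Op 8: unregister job_E -> active={job_A:*/18, job_B:*/6, job_C:*/7, job_D:*/10}
Op 9: register job_C */9 -> active={job_A:*/18, job_B:*/6, job_C:*/9, job_D:*/10}
Op 10: register job_A */19 -> active={job_A:*/19, job_B:*/6, job_C:*/9, job_D:*/10}
Op 11: register job_A */17 -> active={job_A:*/17, job_B:*/6, job_C:*/9, job_D:*/10}
Op 12: unregister job_B -> active={job_A:*/17, job_C:*/9, job_D:*/10}
Final interval of job_C = 9
Next fire of job_C after T=77: (77//9+1)*9 = 81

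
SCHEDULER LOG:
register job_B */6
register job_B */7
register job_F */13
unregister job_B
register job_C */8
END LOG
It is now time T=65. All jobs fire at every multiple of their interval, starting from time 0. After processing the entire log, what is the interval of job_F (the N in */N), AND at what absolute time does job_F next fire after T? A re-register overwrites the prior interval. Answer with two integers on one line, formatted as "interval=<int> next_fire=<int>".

Answer: interval=13 next_fire=78

Derivation:
Op 1: register job_B */6 -> active={job_B:*/6}
Op 2: register job_B */7 -> active={job_B:*/7}
Op 3: register job_F */13 -> active={job_B:*/7, job_F:*/13}
Op 4: unregister job_B -> active={job_F:*/13}
Op 5: register job_C */8 -> active={job_C:*/8, job_F:*/13}
Final interval of job_F = 13
Next fire of job_F after T=65: (65//13+1)*13 = 78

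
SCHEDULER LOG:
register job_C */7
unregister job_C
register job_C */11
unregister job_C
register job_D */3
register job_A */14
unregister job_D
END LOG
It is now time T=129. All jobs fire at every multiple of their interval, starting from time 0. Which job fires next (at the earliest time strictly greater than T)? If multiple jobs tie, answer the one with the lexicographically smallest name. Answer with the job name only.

Answer: job_A

Derivation:
Op 1: register job_C */7 -> active={job_C:*/7}
Op 2: unregister job_C -> active={}
Op 3: register job_C */11 -> active={job_C:*/11}
Op 4: unregister job_C -> active={}
Op 5: register job_D */3 -> active={job_D:*/3}
Op 6: register job_A */14 -> active={job_A:*/14, job_D:*/3}
Op 7: unregister job_D -> active={job_A:*/14}
  job_A: interval 14, next fire after T=129 is 140
Earliest = 140, winner (lex tiebreak) = job_A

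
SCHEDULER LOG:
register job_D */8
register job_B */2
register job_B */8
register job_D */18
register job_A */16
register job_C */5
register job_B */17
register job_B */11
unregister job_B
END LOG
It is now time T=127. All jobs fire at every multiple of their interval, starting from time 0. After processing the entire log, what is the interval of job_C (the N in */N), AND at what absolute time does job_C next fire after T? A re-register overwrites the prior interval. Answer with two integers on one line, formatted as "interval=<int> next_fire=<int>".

Op 1: register job_D */8 -> active={job_D:*/8}
Op 2: register job_B */2 -> active={job_B:*/2, job_D:*/8}
Op 3: register job_B */8 -> active={job_B:*/8, job_D:*/8}
Op 4: register job_D */18 -> active={job_B:*/8, job_D:*/18}
Op 5: register job_A */16 -> active={job_A:*/16, job_B:*/8, job_D:*/18}
Op 6: register job_C */5 -> active={job_A:*/16, job_B:*/8, job_C:*/5, job_D:*/18}
Op 7: register job_B */17 -> active={job_A:*/16, job_B:*/17, job_C:*/5, job_D:*/18}
Op 8: register job_B */11 -> active={job_A:*/16, job_B:*/11, job_C:*/5, job_D:*/18}
Op 9: unregister job_B -> active={job_A:*/16, job_C:*/5, job_D:*/18}
Final interval of job_C = 5
Next fire of job_C after T=127: (127//5+1)*5 = 130

Answer: interval=5 next_fire=130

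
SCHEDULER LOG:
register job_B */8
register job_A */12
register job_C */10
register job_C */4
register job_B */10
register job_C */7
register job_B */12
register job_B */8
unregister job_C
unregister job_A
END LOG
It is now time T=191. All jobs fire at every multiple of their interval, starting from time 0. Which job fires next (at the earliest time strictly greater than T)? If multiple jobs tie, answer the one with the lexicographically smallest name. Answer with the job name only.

Answer: job_B

Derivation:
Op 1: register job_B */8 -> active={job_B:*/8}
Op 2: register job_A */12 -> active={job_A:*/12, job_B:*/8}
Op 3: register job_C */10 -> active={job_A:*/12, job_B:*/8, job_C:*/10}
Op 4: register job_C */4 -> active={job_A:*/12, job_B:*/8, job_C:*/4}
Op 5: register job_B */10 -> active={job_A:*/12, job_B:*/10, job_C:*/4}
Op 6: register job_C */7 -> active={job_A:*/12, job_B:*/10, job_C:*/7}
Op 7: register job_B */12 -> active={job_A:*/12, job_B:*/12, job_C:*/7}
Op 8: register job_B */8 -> active={job_A:*/12, job_B:*/8, job_C:*/7}
Op 9: unregister job_C -> active={job_A:*/12, job_B:*/8}
Op 10: unregister job_A -> active={job_B:*/8}
  job_B: interval 8, next fire after T=191 is 192
Earliest = 192, winner (lex tiebreak) = job_B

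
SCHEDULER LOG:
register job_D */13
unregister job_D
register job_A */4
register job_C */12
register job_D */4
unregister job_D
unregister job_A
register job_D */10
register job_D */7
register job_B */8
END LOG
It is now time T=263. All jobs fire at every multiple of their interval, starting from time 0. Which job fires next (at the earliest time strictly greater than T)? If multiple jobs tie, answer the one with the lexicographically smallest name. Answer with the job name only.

Op 1: register job_D */13 -> active={job_D:*/13}
Op 2: unregister job_D -> active={}
Op 3: register job_A */4 -> active={job_A:*/4}
Op 4: register job_C */12 -> active={job_A:*/4, job_C:*/12}
Op 5: register job_D */4 -> active={job_A:*/4, job_C:*/12, job_D:*/4}
Op 6: unregister job_D -> active={job_A:*/4, job_C:*/12}
Op 7: unregister job_A -> active={job_C:*/12}
Op 8: register job_D */10 -> active={job_C:*/12, job_D:*/10}
Op 9: register job_D */7 -> active={job_C:*/12, job_D:*/7}
Op 10: register job_B */8 -> active={job_B:*/8, job_C:*/12, job_D:*/7}
  job_B: interval 8, next fire after T=263 is 264
  job_C: interval 12, next fire after T=263 is 264
  job_D: interval 7, next fire after T=263 is 266
Earliest = 264, winner (lex tiebreak) = job_B

Answer: job_B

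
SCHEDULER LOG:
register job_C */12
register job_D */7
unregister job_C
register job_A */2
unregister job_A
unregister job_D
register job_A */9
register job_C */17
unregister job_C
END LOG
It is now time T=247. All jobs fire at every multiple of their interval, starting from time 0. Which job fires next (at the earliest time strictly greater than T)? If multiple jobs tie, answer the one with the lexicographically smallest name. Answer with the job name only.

Answer: job_A

Derivation:
Op 1: register job_C */12 -> active={job_C:*/12}
Op 2: register job_D */7 -> active={job_C:*/12, job_D:*/7}
Op 3: unregister job_C -> active={job_D:*/7}
Op 4: register job_A */2 -> active={job_A:*/2, job_D:*/7}
Op 5: unregister job_A -> active={job_D:*/7}
Op 6: unregister job_D -> active={}
Op 7: register job_A */9 -> active={job_A:*/9}
Op 8: register job_C */17 -> active={job_A:*/9, job_C:*/17}
Op 9: unregister job_C -> active={job_A:*/9}
  job_A: interval 9, next fire after T=247 is 252
Earliest = 252, winner (lex tiebreak) = job_A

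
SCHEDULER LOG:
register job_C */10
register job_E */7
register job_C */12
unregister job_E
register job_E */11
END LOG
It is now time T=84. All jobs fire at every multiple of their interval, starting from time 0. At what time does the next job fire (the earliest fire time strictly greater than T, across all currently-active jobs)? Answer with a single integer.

Answer: 88

Derivation:
Op 1: register job_C */10 -> active={job_C:*/10}
Op 2: register job_E */7 -> active={job_C:*/10, job_E:*/7}
Op 3: register job_C */12 -> active={job_C:*/12, job_E:*/7}
Op 4: unregister job_E -> active={job_C:*/12}
Op 5: register job_E */11 -> active={job_C:*/12, job_E:*/11}
  job_C: interval 12, next fire after T=84 is 96
  job_E: interval 11, next fire after T=84 is 88
Earliest fire time = 88 (job job_E)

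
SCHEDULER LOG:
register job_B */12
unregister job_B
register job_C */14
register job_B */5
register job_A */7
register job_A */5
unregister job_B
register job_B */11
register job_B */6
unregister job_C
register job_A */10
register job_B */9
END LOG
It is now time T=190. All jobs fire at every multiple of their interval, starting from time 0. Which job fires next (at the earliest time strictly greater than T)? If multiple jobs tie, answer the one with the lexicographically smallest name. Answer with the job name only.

Answer: job_B

Derivation:
Op 1: register job_B */12 -> active={job_B:*/12}
Op 2: unregister job_B -> active={}
Op 3: register job_C */14 -> active={job_C:*/14}
Op 4: register job_B */5 -> active={job_B:*/5, job_C:*/14}
Op 5: register job_A */7 -> active={job_A:*/7, job_B:*/5, job_C:*/14}
Op 6: register job_A */5 -> active={job_A:*/5, job_B:*/5, job_C:*/14}
Op 7: unregister job_B -> active={job_A:*/5, job_C:*/14}
Op 8: register job_B */11 -> active={job_A:*/5, job_B:*/11, job_C:*/14}
Op 9: register job_B */6 -> active={job_A:*/5, job_B:*/6, job_C:*/14}
Op 10: unregister job_C -> active={job_A:*/5, job_B:*/6}
Op 11: register job_A */10 -> active={job_A:*/10, job_B:*/6}
Op 12: register job_B */9 -> active={job_A:*/10, job_B:*/9}
  job_A: interval 10, next fire after T=190 is 200
  job_B: interval 9, next fire after T=190 is 198
Earliest = 198, winner (lex tiebreak) = job_B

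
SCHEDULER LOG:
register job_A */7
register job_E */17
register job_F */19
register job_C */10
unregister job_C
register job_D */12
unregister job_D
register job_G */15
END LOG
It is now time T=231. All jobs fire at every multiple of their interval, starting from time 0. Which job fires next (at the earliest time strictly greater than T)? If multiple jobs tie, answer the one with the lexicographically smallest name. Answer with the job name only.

Op 1: register job_A */7 -> active={job_A:*/7}
Op 2: register job_E */17 -> active={job_A:*/7, job_E:*/17}
Op 3: register job_F */19 -> active={job_A:*/7, job_E:*/17, job_F:*/19}
Op 4: register job_C */10 -> active={job_A:*/7, job_C:*/10, job_E:*/17, job_F:*/19}
Op 5: unregister job_C -> active={job_A:*/7, job_E:*/17, job_F:*/19}
Op 6: register job_D */12 -> active={job_A:*/7, job_D:*/12, job_E:*/17, job_F:*/19}
Op 7: unregister job_D -> active={job_A:*/7, job_E:*/17, job_F:*/19}
Op 8: register job_G */15 -> active={job_A:*/7, job_E:*/17, job_F:*/19, job_G:*/15}
  job_A: interval 7, next fire after T=231 is 238
  job_E: interval 17, next fire after T=231 is 238
  job_F: interval 19, next fire after T=231 is 247
  job_G: interval 15, next fire after T=231 is 240
Earliest = 238, winner (lex tiebreak) = job_A

Answer: job_A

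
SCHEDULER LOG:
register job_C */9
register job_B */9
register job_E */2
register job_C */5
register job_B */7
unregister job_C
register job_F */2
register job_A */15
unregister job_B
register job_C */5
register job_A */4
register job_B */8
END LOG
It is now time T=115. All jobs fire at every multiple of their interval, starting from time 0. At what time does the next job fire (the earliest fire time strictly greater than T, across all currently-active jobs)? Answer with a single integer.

Op 1: register job_C */9 -> active={job_C:*/9}
Op 2: register job_B */9 -> active={job_B:*/9, job_C:*/9}
Op 3: register job_E */2 -> active={job_B:*/9, job_C:*/9, job_E:*/2}
Op 4: register job_C */5 -> active={job_B:*/9, job_C:*/5, job_E:*/2}
Op 5: register job_B */7 -> active={job_B:*/7, job_C:*/5, job_E:*/2}
Op 6: unregister job_C -> active={job_B:*/7, job_E:*/2}
Op 7: register job_F */2 -> active={job_B:*/7, job_E:*/2, job_F:*/2}
Op 8: register job_A */15 -> active={job_A:*/15, job_B:*/7, job_E:*/2, job_F:*/2}
Op 9: unregister job_B -> active={job_A:*/15, job_E:*/2, job_F:*/2}
Op 10: register job_C */5 -> active={job_A:*/15, job_C:*/5, job_E:*/2, job_F:*/2}
Op 11: register job_A */4 -> active={job_A:*/4, job_C:*/5, job_E:*/2, job_F:*/2}
Op 12: register job_B */8 -> active={job_A:*/4, job_B:*/8, job_C:*/5, job_E:*/2, job_F:*/2}
  job_A: interval 4, next fire after T=115 is 116
  job_B: interval 8, next fire after T=115 is 120
  job_C: interval 5, next fire after T=115 is 120
  job_E: interval 2, next fire after T=115 is 116
  job_F: interval 2, next fire after T=115 is 116
Earliest fire time = 116 (job job_A)

Answer: 116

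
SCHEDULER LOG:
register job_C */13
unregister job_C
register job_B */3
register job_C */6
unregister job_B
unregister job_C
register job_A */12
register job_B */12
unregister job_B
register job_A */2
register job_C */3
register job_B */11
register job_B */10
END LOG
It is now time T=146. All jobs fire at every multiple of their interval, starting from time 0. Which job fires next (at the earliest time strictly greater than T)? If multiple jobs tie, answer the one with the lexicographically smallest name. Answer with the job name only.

Answer: job_C

Derivation:
Op 1: register job_C */13 -> active={job_C:*/13}
Op 2: unregister job_C -> active={}
Op 3: register job_B */3 -> active={job_B:*/3}
Op 4: register job_C */6 -> active={job_B:*/3, job_C:*/6}
Op 5: unregister job_B -> active={job_C:*/6}
Op 6: unregister job_C -> active={}
Op 7: register job_A */12 -> active={job_A:*/12}
Op 8: register job_B */12 -> active={job_A:*/12, job_B:*/12}
Op 9: unregister job_B -> active={job_A:*/12}
Op 10: register job_A */2 -> active={job_A:*/2}
Op 11: register job_C */3 -> active={job_A:*/2, job_C:*/3}
Op 12: register job_B */11 -> active={job_A:*/2, job_B:*/11, job_C:*/3}
Op 13: register job_B */10 -> active={job_A:*/2, job_B:*/10, job_C:*/3}
  job_A: interval 2, next fire after T=146 is 148
  job_B: interval 10, next fire after T=146 is 150
  job_C: interval 3, next fire after T=146 is 147
Earliest = 147, winner (lex tiebreak) = job_C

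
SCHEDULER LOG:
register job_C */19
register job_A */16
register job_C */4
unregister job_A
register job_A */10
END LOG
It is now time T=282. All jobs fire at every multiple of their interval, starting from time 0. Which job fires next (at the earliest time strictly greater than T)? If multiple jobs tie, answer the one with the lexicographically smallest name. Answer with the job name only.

Answer: job_C

Derivation:
Op 1: register job_C */19 -> active={job_C:*/19}
Op 2: register job_A */16 -> active={job_A:*/16, job_C:*/19}
Op 3: register job_C */4 -> active={job_A:*/16, job_C:*/4}
Op 4: unregister job_A -> active={job_C:*/4}
Op 5: register job_A */10 -> active={job_A:*/10, job_C:*/4}
  job_A: interval 10, next fire after T=282 is 290
  job_C: interval 4, next fire after T=282 is 284
Earliest = 284, winner (lex tiebreak) = job_C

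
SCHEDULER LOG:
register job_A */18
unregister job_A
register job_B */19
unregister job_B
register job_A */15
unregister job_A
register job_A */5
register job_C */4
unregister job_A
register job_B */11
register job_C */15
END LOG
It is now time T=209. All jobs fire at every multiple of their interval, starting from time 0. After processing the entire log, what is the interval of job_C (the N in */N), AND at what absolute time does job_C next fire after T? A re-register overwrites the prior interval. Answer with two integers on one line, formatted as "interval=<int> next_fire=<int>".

Op 1: register job_A */18 -> active={job_A:*/18}
Op 2: unregister job_A -> active={}
Op 3: register job_B */19 -> active={job_B:*/19}
Op 4: unregister job_B -> active={}
Op 5: register job_A */15 -> active={job_A:*/15}
Op 6: unregister job_A -> active={}
Op 7: register job_A */5 -> active={job_A:*/5}
Op 8: register job_C */4 -> active={job_A:*/5, job_C:*/4}
Op 9: unregister job_A -> active={job_C:*/4}
Op 10: register job_B */11 -> active={job_B:*/11, job_C:*/4}
Op 11: register job_C */15 -> active={job_B:*/11, job_C:*/15}
Final interval of job_C = 15
Next fire of job_C after T=209: (209//15+1)*15 = 210

Answer: interval=15 next_fire=210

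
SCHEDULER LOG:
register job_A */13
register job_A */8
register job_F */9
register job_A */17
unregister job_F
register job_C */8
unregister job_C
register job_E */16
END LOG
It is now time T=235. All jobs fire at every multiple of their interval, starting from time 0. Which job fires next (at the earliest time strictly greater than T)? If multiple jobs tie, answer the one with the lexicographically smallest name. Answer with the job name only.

Answer: job_A

Derivation:
Op 1: register job_A */13 -> active={job_A:*/13}
Op 2: register job_A */8 -> active={job_A:*/8}
Op 3: register job_F */9 -> active={job_A:*/8, job_F:*/9}
Op 4: register job_A */17 -> active={job_A:*/17, job_F:*/9}
Op 5: unregister job_F -> active={job_A:*/17}
Op 6: register job_C */8 -> active={job_A:*/17, job_C:*/8}
Op 7: unregister job_C -> active={job_A:*/17}
Op 8: register job_E */16 -> active={job_A:*/17, job_E:*/16}
  job_A: interval 17, next fire after T=235 is 238
  job_E: interval 16, next fire after T=235 is 240
Earliest = 238, winner (lex tiebreak) = job_A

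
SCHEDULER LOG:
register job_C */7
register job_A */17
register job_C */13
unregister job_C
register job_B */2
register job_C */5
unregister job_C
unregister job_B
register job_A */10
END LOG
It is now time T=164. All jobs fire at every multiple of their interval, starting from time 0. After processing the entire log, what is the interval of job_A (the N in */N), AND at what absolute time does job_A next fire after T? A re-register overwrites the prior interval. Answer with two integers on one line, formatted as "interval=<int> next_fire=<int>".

Op 1: register job_C */7 -> active={job_C:*/7}
Op 2: register job_A */17 -> active={job_A:*/17, job_C:*/7}
Op 3: register job_C */13 -> active={job_A:*/17, job_C:*/13}
Op 4: unregister job_C -> active={job_A:*/17}
Op 5: register job_B */2 -> active={job_A:*/17, job_B:*/2}
Op 6: register job_C */5 -> active={job_A:*/17, job_B:*/2, job_C:*/5}
Op 7: unregister job_C -> active={job_A:*/17, job_B:*/2}
Op 8: unregister job_B -> active={job_A:*/17}
Op 9: register job_A */10 -> active={job_A:*/10}
Final interval of job_A = 10
Next fire of job_A after T=164: (164//10+1)*10 = 170

Answer: interval=10 next_fire=170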